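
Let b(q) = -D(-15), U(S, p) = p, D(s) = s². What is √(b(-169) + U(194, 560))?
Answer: √335 ≈ 18.303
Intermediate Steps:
b(q) = -225 (b(q) = -1*(-15)² = -1*225 = -225)
√(b(-169) + U(194, 560)) = √(-225 + 560) = √335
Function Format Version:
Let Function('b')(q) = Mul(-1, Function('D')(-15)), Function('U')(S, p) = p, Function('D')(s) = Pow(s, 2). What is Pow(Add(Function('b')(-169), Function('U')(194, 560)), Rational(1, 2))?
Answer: Pow(335, Rational(1, 2)) ≈ 18.303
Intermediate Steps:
Function('b')(q) = -225 (Function('b')(q) = Mul(-1, Pow(-15, 2)) = Mul(-1, 225) = -225)
Pow(Add(Function('b')(-169), Function('U')(194, 560)), Rational(1, 2)) = Pow(Add(-225, 560), Rational(1, 2)) = Pow(335, Rational(1, 2))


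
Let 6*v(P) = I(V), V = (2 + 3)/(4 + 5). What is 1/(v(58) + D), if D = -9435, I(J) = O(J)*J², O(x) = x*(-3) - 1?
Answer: -729/6878215 ≈ -0.00010599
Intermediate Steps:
O(x) = -1 - 3*x (O(x) = -3*x - 1 = -1 - 3*x)
V = 5/9 ≈ 0.55556
I(J) = J²*(-1 - 3*J) (I(J) = (-1 - 3*J)*J² = J²*(-1 - 3*J))
v(P) = -100/729 (v(P) = ((5/9)²*(-1 - 3*5/9))/6 = (25*(-1 - 5/3)/81)/6 = ((25/81)*(-8/3))/6 = (⅙)*(-200/243) = -100/729)
1/(v(58) + D) = 1/(-100/729 - 9435) = 1/(-6878215/729) = -729/6878215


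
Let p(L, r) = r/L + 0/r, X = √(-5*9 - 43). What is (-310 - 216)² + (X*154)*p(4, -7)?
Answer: 276676 - 539*I*√22 ≈ 2.7668e+5 - 2528.1*I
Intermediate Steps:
X = 2*I*√22 (X = √(-45 - 43) = √(-88) = 2*I*√22 ≈ 9.3808*I)
p(L, r) = r/L (p(L, r) = r/L + 0 = r/L)
(-310 - 216)² + (X*154)*p(4, -7) = (-310 - 216)² + ((2*I*√22)*154)*(-7/4) = (-526)² + (308*I*√22)*(-7*¼) = 276676 + (308*I*√22)*(-7/4) = 276676 - 539*I*√22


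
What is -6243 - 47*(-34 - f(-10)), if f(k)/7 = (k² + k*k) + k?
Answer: 57865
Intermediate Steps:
f(k) = 7*k + 14*k² (f(k) = 7*((k² + k*k) + k) = 7*((k² + k²) + k) = 7*(2*k² + k) = 7*(k + 2*k²) = 7*k + 14*k²)
-6243 - 47*(-34 - f(-10)) = -6243 - 47*(-34 - 7*(-10)*(1 + 2*(-10))) = -6243 - 47*(-34 - 7*(-10)*(1 - 20)) = -6243 - 47*(-34 - 7*(-10)*(-19)) = -6243 - 47*(-34 - 1*1330) = -6243 - 47*(-34 - 1330) = -6243 - 47*(-1364) = -6243 + 64108 = 57865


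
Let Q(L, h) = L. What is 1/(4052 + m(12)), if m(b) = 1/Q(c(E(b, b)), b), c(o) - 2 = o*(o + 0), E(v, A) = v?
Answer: 146/591593 ≈ 0.00024679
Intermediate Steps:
c(o) = 2 + o² (c(o) = 2 + o*(o + 0) = 2 + o*o = 2 + o²)
m(b) = 1/(2 + b²)
1/(4052 + m(12)) = 1/(4052 + 1/(2 + 12²)) = 1/(4052 + 1/(2 + 144)) = 1/(4052 + 1/146) = 1/(591593/146) = 146/591593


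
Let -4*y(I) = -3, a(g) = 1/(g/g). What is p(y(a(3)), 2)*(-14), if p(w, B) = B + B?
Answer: -56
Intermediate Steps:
a(g) = 1 (a(g) = 1/1 = 1)
y(I) = ¾ (y(I) = -¼*(-3) = ¾)
p(w, B) = 2*B
p(y(a(3)), 2)*(-14) = (2*2)*(-14) = 4*(-14) = -56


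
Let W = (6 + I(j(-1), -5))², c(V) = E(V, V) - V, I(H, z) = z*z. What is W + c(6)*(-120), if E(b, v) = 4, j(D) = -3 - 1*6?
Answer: 1201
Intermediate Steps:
j(D) = -9 (j(D) = -3 - 6 = -9)
I(H, z) = z²
c(V) = 4 - V
W = 961 (W = (6 + (-5)²)² = (6 + 25)² = 31² = 961)
W + c(6)*(-120) = 961 + (4 - 1*6)*(-120) = 961 + (4 - 6)*(-120) = 961 - 2*(-120) = 961 + 240 = 1201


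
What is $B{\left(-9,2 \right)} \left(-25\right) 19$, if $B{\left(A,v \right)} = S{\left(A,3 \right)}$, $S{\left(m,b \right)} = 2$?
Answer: $-950$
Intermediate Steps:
$B{\left(A,v \right)} = 2$
$B{\left(-9,2 \right)} \left(-25\right) 19 = 2 \left(-25\right) 19 = \left(-50\right) 19 = -950$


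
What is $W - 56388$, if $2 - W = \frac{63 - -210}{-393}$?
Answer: $- \frac{7386475}{131} \approx -56385.0$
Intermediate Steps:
$W = \frac{353}{131}$ ($W = 2 - \frac{63 - -210}{-393} = 2 - \left(63 + 210\right) \left(- \frac{1}{393}\right) = 2 - 273 \left(- \frac{1}{393}\right) = 2 - - \frac{91}{131} = 2 + \frac{91}{131} = \frac{353}{131} \approx 2.6947$)
$W - 56388 = \frac{353}{131} - 56388 = - \frac{7386475}{131}$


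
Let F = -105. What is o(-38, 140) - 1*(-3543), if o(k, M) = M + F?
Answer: 3578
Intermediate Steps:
o(k, M) = -105 + M (o(k, M) = M - 105 = -105 + M)
o(-38, 140) - 1*(-3543) = (-105 + 140) - 1*(-3543) = 35 + 3543 = 3578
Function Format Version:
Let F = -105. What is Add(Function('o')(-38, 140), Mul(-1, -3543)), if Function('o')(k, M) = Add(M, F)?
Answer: 3578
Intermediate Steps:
Function('o')(k, M) = Add(-105, M) (Function('o')(k, M) = Add(M, -105) = Add(-105, M))
Add(Function('o')(-38, 140), Mul(-1, -3543)) = Add(Add(-105, 140), Mul(-1, -3543)) = Add(35, 3543) = 3578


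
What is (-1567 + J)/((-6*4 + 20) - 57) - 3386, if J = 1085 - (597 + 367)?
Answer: -205100/61 ≈ -3362.3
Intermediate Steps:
J = 121 (J = 1085 - 1*964 = 1085 - 964 = 121)
(-1567 + J)/((-6*4 + 20) - 57) - 3386 = (-1567 + 121)/((-6*4 + 20) - 57) - 3386 = -1446/((-24 + 20) - 57) - 3386 = -1446/(-4 - 57) - 3386 = -1446/(-61) - 3386 = -1446*(-1/61) - 3386 = 1446/61 - 3386 = -205100/61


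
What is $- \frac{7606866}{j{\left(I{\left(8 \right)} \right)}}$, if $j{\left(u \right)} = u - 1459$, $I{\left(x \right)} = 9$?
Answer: $\frac{3803433}{725} \approx 5246.1$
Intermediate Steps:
$j{\left(u \right)} = -1459 + u$
$- \frac{7606866}{j{\left(I{\left(8 \right)} \right)}} = - \frac{7606866}{-1459 + 9} = - \frac{7606866}{-1450} = \left(-7606866\right) \left(- \frac{1}{1450}\right) = \frac{3803433}{725}$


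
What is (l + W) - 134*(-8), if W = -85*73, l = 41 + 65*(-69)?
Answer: -9577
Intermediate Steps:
l = -4444 (l = 41 - 4485 = -4444)
W = -6205
(l + W) - 134*(-8) = (-4444 - 6205) - 134*(-8) = -10649 + 1072 = -9577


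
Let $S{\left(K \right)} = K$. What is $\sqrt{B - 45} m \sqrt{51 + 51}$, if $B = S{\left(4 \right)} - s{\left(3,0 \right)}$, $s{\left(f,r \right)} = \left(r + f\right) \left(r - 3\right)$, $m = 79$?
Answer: $632 i \sqrt{51} \approx 4513.4 i$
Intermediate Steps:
$s{\left(f,r \right)} = \left(-3 + r\right) \left(f + r\right)$ ($s{\left(f,r \right)} = \left(f + r\right) \left(-3 + r\right) = \left(-3 + r\right) \left(f + r\right)$)
$B = 13$ ($B = 4 - \left(0^{2} - 9 - 0 + 3 \cdot 0\right) = 4 - \left(0 - 9 + 0 + 0\right) = 4 - -9 = 4 + 9 = 13$)
$\sqrt{B - 45} m \sqrt{51 + 51} = \sqrt{13 - 45} \cdot 79 \sqrt{51 + 51} = \sqrt{-32} \cdot 79 \sqrt{102} = 4 i \sqrt{2} \cdot 79 \sqrt{102} = 316 i \sqrt{2} \sqrt{102} = 632 i \sqrt{51}$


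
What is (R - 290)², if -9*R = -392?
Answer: 4919524/81 ≈ 60735.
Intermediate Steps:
R = 392/9 (R = -⅑*(-392) = 392/9 ≈ 43.556)
(R - 290)² = (392/9 - 290)² = (-2218/9)² = 4919524/81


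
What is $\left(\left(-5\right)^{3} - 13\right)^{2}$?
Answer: $19044$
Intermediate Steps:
$\left(\left(-5\right)^{3} - 13\right)^{2} = \left(-125 - 13\right)^{2} = \left(-138\right)^{2} = 19044$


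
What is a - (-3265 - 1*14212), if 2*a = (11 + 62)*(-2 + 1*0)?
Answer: 17404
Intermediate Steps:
a = -73 (a = ((11 + 62)*(-2 + 1*0))/2 = (73*(-2 + 0))/2 = (73*(-2))/2 = (1/2)*(-146) = -73)
a - (-3265 - 1*14212) = -73 - (-3265 - 1*14212) = -73 - (-3265 - 14212) = -73 - 1*(-17477) = -73 + 17477 = 17404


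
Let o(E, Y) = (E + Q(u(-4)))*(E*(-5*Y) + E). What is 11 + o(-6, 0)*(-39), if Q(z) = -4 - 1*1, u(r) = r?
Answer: -2563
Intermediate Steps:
Q(z) = -5 (Q(z) = -4 - 1 = -5)
o(E, Y) = (-5 + E)*(E - 5*E*Y) (o(E, Y) = (E - 5)*(E*(-5*Y) + E) = (-5 + E)*(-5*E*Y + E) = (-5 + E)*(E - 5*E*Y))
11 + o(-6, 0)*(-39) = 11 - 6*(-5 - 6 + 25*0 - 5*(-6)*0)*(-39) = 11 - 6*(-5 - 6 + 0 + 0)*(-39) = 11 - 6*(-11)*(-39) = 11 + 66*(-39) = 11 - 2574 = -2563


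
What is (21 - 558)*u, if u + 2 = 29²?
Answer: -450543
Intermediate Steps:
u = 839 (u = -2 + 29² = -2 + 841 = 839)
(21 - 558)*u = (21 - 558)*839 = -537*839 = -450543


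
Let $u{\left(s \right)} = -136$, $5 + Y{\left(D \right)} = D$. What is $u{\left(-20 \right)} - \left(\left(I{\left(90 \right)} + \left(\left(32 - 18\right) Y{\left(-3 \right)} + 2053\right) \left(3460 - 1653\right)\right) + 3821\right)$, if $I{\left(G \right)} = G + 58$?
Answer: $-3511492$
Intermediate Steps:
$I{\left(G \right)} = 58 + G$
$Y{\left(D \right)} = -5 + D$
$u{\left(-20 \right)} - \left(\left(I{\left(90 \right)} + \left(\left(32 - 18\right) Y{\left(-3 \right)} + 2053\right) \left(3460 - 1653\right)\right) + 3821\right) = -136 - \left(\left(\left(58 + 90\right) + \left(\left(32 - 18\right) \left(-5 - 3\right) + 2053\right) \left(3460 - 1653\right)\right) + 3821\right) = -136 - \left(\left(148 + \left(14 \left(-8\right) + 2053\right) 1807\right) + 3821\right) = -136 - \left(\left(148 + \left(-112 + 2053\right) 1807\right) + 3821\right) = -136 - \left(\left(148 + 1941 \cdot 1807\right) + 3821\right) = -136 - \left(\left(148 + 3507387\right) + 3821\right) = -136 - \left(3507535 + 3821\right) = -136 - 3511356 = -3511492$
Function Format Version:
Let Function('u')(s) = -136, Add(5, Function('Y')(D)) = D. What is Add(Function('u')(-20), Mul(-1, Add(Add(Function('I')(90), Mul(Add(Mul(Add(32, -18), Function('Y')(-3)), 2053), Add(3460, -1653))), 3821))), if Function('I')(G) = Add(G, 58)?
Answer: -3511492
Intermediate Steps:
Function('I')(G) = Add(58, G)
Function('Y')(D) = Add(-5, D)
Add(Function('u')(-20), Mul(-1, Add(Add(Function('I')(90), Mul(Add(Mul(Add(32, -18), Function('Y')(-3)), 2053), Add(3460, -1653))), 3821))) = Add(-136, Mul(-1, Add(Add(Add(58, 90), Mul(Add(Mul(Add(32, -18), Add(-5, -3)), 2053), Add(3460, -1653))), 3821))) = Add(-136, Mul(-1, Add(Add(148, Mul(Add(Mul(14, -8), 2053), 1807)), 3821))) = Add(-136, Mul(-1, Add(Add(148, Mul(Add(-112, 2053), 1807)), 3821))) = Add(-136, Mul(-1, Add(Add(148, Mul(1941, 1807)), 3821))) = Add(-136, Mul(-1, Add(Add(148, 3507387), 3821))) = Add(-136, Mul(-1, Add(3507535, 3821))) = Add(-136, Mul(-1, 3511356)) = Add(-136, -3511356) = -3511492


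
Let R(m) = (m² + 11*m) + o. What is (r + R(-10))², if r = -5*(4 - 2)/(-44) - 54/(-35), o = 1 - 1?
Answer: 40157569/592900 ≈ 67.731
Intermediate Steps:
o = 0
R(m) = m² + 11*m (R(m) = (m² + 11*m) + 0 = m² + 11*m)
r = 1363/770 (r = -5*2*(-1/44) - 54*(-1/35) = -10*(-1/44) + 54/35 = 5/22 + 54/35 = 1363/770 ≈ 1.7701)
(r + R(-10))² = (1363/770 - 10*(11 - 10))² = (1363/770 - 10*1)² = (1363/770 - 10)² = (-6337/770)² = 40157569/592900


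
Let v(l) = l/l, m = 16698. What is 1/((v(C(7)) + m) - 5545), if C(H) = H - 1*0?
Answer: 1/11154 ≈ 8.9654e-5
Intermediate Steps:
C(H) = H (C(H) = H + 0 = H)
v(l) = 1
1/((v(C(7)) + m) - 5545) = 1/((1 + 16698) - 5545) = 1/(16699 - 5545) = 1/11154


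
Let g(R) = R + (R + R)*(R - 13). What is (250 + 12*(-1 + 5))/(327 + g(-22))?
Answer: 298/1845 ≈ 0.16152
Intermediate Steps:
g(R) = R + 2*R*(-13 + R) (g(R) = R + (2*R)*(-13 + R) = R + 2*R*(-13 + R))
(250 + 12*(-1 + 5))/(327 + g(-22)) = (250 + 12*(-1 + 5))/(327 - 22*(-25 + 2*(-22))) = (250 + 12*4)/(327 - 22*(-25 - 44)) = (250 + 48)/(327 - 22*(-69)) = 298/(327 + 1518) = 298/1845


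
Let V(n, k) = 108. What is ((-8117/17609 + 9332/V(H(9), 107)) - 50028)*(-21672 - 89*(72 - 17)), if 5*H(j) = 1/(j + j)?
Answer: 630822781983322/475443 ≈ 1.3268e+9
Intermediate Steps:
H(j) = 1/(10*j) (H(j) = 1/(5*(j + j)) = 1/(5*((2*j))) = (1/(2*j))/5 = 1/(10*j))
((-8117/17609 + 9332/V(H(9), 107)) - 50028)*(-21672 - 89*(72 - 17)) = ((-8117/17609 + 9332/108) - 50028)*(-21672 - 89*(72 - 17)) = ((-8117*1/17609 + 9332*(1/108)) - 50028)*(-21672 - 89*55) = ((-8117/17609 + 2333/27) - 50028)*(-21672 - 4895) = (40862638/475443 - 50028)*(-26567) = -23744599766/475443*(-26567) = 630822781983322/475443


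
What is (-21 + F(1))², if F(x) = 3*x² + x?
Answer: 289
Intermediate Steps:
F(x) = x + 3*x²
(-21 + F(1))² = (-21 + 1*(1 + 3*1))² = (-21 + 1*(1 + 3))² = (-21 + 1*4)² = (-21 + 4)² = (-17)² = 289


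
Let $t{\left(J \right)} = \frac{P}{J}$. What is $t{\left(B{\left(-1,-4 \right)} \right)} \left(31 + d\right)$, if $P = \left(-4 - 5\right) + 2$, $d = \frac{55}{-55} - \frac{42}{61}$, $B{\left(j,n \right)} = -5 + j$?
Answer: $\frac{2086}{61} \approx 34.197$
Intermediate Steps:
$d = - \frac{103}{61}$ ($d = 55 \left(- \frac{1}{55}\right) - \frac{42}{61} = -1 - \frac{42}{61} = - \frac{103}{61} \approx -1.6885$)
$P = -7$ ($P = -9 + 2 = -7$)
$t{\left(J \right)} = - \frac{7}{J}$
$t{\left(B{\left(-1,-4 \right)} \right)} \left(31 + d\right) = - \frac{7}{-5 - 1} \left(31 - \frac{103}{61}\right) = - \frac{7}{-6} \cdot \frac{1788}{61} = \left(-7\right) \left(- \frac{1}{6}\right) \frac{1788}{61} = \frac{7}{6} \cdot \frac{1788}{61} = \frac{2086}{61}$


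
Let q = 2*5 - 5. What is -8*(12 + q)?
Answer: -136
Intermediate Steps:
q = 5 (q = 10 - 5 = 5)
-8*(12 + q) = -8*(12 + 5) = -8*17 = -136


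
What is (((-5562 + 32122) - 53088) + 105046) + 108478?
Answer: 186996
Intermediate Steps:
(((-5562 + 32122) - 53088) + 105046) + 108478 = ((26560 - 53088) + 105046) + 108478 = (-26528 + 105046) + 108478 = 78518 + 108478 = 186996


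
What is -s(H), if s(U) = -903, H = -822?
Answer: 903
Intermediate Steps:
-s(H) = -1*(-903) = 903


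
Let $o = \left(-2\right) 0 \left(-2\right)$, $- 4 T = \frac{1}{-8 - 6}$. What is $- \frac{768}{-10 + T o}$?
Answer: $\frac{384}{5} \approx 76.8$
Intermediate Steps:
$T = \frac{1}{56}$ ($T = - \frac{1}{4 \left(-8 - 6\right)} = - \frac{1}{4 \left(-14\right)} = \left(- \frac{1}{4}\right) \left(- \frac{1}{14}\right) = \frac{1}{56} \approx 0.017857$)
$o = 0$ ($o = 0 \left(-2\right) = 0$)
$- \frac{768}{-10 + T o} = - \frac{768}{-10 + \frac{1}{56} \cdot 0} = - \frac{768}{-10 + 0} = - \frac{768}{-10} = \left(-768\right) \left(- \frac{1}{10}\right) = \frac{384}{5}$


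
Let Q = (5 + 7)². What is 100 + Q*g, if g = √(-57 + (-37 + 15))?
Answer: 100 + 144*I*√79 ≈ 100.0 + 1279.9*I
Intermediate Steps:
g = I*√79 (g = √(-57 - 22) = √(-79) = I*√79 ≈ 8.8882*I)
Q = 144 (Q = 12² = 144)
100 + Q*g = 100 + 144*(I*√79) = 100 + 144*I*√79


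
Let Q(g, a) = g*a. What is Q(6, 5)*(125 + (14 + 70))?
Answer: 6270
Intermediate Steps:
Q(g, a) = a*g
Q(6, 5)*(125 + (14 + 70)) = (5*6)*(125 + (14 + 70)) = 30*(125 + 84) = 30*209 = 6270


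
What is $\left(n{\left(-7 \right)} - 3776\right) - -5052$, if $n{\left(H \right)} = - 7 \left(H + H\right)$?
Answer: $1374$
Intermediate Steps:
$n{\left(H \right)} = - 14 H$ ($n{\left(H \right)} = - 7 \cdot 2 H = - 14 H$)
$\left(n{\left(-7 \right)} - 3776\right) - -5052 = \left(\left(-14\right) \left(-7\right) - 3776\right) - -5052 = \left(98 - 3776\right) + 5052 = -3678 + 5052 = 1374$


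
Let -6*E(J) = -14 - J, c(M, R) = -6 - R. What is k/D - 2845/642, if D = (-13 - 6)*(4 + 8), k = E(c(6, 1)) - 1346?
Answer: 214723/146376 ≈ 1.4669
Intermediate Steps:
E(J) = 7/3 + J/6 (E(J) = -(-14 - J)/6 = 7/3 + J/6)
k = -8069/6 (k = (7/3 + (-6 - 1*1)/6) - 1346 = (7/3 + (-6 - 1)/6) - 1346 = (7/3 + (1/6)*(-7)) - 1346 = (7/3 - 7/6) - 1346 = 7/6 - 1346 = -8069/6 ≈ -1344.8)
D = -228 (D = -19*12 = -228)
k/D - 2845/642 = -8069/6/(-228) - 2845/642 = -8069/6*(-1/228) - 2845*1/642 = 8069/1368 - 2845/642 = 214723/146376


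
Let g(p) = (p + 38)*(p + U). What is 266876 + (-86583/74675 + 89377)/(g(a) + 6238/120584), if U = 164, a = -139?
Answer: 3033467313320258836/11368087466175 ≈ 2.6684e+5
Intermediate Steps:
g(p) = (38 + p)*(164 + p) (g(p) = (p + 38)*(p + 164) = (38 + p)*(164 + p))
266876 + (-86583/74675 + 89377)/(g(a) + 6238/120584) = 266876 + (-86583/74675 + 89377)/((6232 + (-139)**2 + 202*(-139)) + 6238/120584) = 266876 + (-86583*1/74675 + 89377)/((6232 + 19321 - 28078) + 6238*(1/120584)) = 266876 + (-86583/74675 + 89377)/(-2525 + 3119/60292) = 266876 + 6674140892/(74675*(-152234181/60292)) = 266876 + (6674140892/74675)*(-60292/152234181) = 266876 - 402397302660464/11368087466175 = 3033467313320258836/11368087466175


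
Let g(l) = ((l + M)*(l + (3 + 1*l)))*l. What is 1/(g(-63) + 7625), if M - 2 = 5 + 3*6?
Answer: -1/286837 ≈ -3.4863e-6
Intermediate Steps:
M = 25 (M = 2 + (5 + 3*6) = 2 + (5 + 18) = 2 + 23 = 25)
g(l) = l*(3 + 2*l)*(25 + l) (g(l) = ((l + 25)*(l + (3 + 1*l)))*l = ((25 + l)*(l + (3 + l)))*l = ((25 + l)*(3 + 2*l))*l = ((3 + 2*l)*(25 + l))*l = l*(3 + 2*l)*(25 + l))
1/(g(-63) + 7625) = 1/(-63*(75 + 2*(-63)² + 53*(-63)) + 7625) = 1/(-63*(75 + 2*3969 - 3339) + 7625) = 1/(-63*(75 + 7938 - 3339) + 7625) = 1/(-63*4674 + 7625) = 1/(-294462 + 7625) = 1/(-286837) = -1/286837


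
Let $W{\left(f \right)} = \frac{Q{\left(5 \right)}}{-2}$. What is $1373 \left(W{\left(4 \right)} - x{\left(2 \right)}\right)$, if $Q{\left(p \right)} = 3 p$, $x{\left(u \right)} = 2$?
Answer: $- \frac{26087}{2} \approx -13044.0$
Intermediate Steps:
$W{\left(f \right)} = - \frac{15}{2}$ ($W{\left(f \right)} = \frac{3 \cdot 5}{-2} = 15 \left(- \frac{1}{2}\right) = - \frac{15}{2}$)
$1373 \left(W{\left(4 \right)} - x{\left(2 \right)}\right) = 1373 \left(- \frac{15}{2} - 2\right) = 1373 \left(- \frac{19}{2}\right) = - \frac{26087}{2}$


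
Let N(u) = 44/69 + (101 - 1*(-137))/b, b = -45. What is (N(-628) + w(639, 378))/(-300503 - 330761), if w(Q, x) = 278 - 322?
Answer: 25177/326679120 ≈ 7.7070e-5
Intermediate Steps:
N(u) = -4814/1035 (N(u) = 44/69 + (101 - 1*(-137))/(-45) = 44*(1/69) + (101 + 137)*(-1/45) = 44/69 + 238*(-1/45) = 44/69 - 238/45 = -4814/1035)
w(Q, x) = -44
(N(-628) + w(639, 378))/(-300503 - 330761) = (-4814/1035 - 44)/(-300503 - 330761) = -50354/1035/(-631264) = -50354/1035*(-1/631264) = 25177/326679120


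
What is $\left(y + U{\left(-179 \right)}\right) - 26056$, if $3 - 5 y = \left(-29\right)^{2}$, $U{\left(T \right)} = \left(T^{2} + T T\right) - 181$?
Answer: $\frac{188387}{5} \approx 37677.0$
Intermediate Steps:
$U{\left(T \right)} = -181 + 2 T^{2}$ ($U{\left(T \right)} = \left(T^{2} + T^{2}\right) - 181 = 2 T^{2} - 181 = -181 + 2 T^{2}$)
$y = - \frac{838}{5}$ ($y = \frac{3}{5} - \frac{\left(-29\right)^{2}}{5} = \frac{3}{5} - \frac{841}{5} = - \frac{838}{5} \approx -167.6$)
$\left(y + U{\left(-179 \right)}\right) - 26056 = \left(- \frac{838}{5} - \left(181 - 2 \left(-179\right)^{2}\right)\right) - 26056 = \left(- \frac{838}{5} + \left(-181 + 2 \cdot 32041\right)\right) - 26056 = \left(- \frac{838}{5} + \left(-181 + 64082\right)\right) - 26056 = \left(- \frac{838}{5} + 63901\right) - 26056 = \frac{318667}{5} - 26056 = \frac{188387}{5}$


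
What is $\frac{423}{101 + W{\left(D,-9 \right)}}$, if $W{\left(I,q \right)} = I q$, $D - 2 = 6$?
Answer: $\frac{423}{29} \approx 14.586$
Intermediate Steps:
$D = 8$ ($D = 2 + 6 = 8$)
$\frac{423}{101 + W{\left(D,-9 \right)}} = \frac{423}{101 + 8 \left(-9\right)} = \frac{423}{101 - 72} = \frac{423}{29}$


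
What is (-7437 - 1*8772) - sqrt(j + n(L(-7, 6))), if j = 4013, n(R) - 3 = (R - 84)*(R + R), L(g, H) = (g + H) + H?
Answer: -16209 - sqrt(3226) ≈ -16266.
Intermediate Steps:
L(g, H) = g + 2*H (L(g, H) = (H + g) + H = g + 2*H)
n(R) = 3 + 2*R*(-84 + R) (n(R) = 3 + (R - 84)*(R + R) = 3 + (-84 + R)*(2*R) = 3 + 2*R*(-84 + R))
(-7437 - 1*8772) - sqrt(j + n(L(-7, 6))) = (-7437 - 1*8772) - sqrt(4013 + (3 - 168*(-7 + 2*6) + 2*(-7 + 2*6)**2)) = (-7437 - 8772) - sqrt(4013 + (3 - 168*(-7 + 12) + 2*(-7 + 12)**2)) = -16209 - sqrt(4013 + (3 - 168*5 + 2*5**2)) = -16209 - sqrt(4013 + (3 - 840 + 2*25)) = -16209 - sqrt(4013 + (3 - 840 + 50)) = -16209 - sqrt(4013 - 787) = -16209 - sqrt(3226)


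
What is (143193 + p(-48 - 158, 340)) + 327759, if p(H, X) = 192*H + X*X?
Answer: 547000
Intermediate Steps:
p(H, X) = X**2 + 192*H (p(H, X) = 192*H + X**2 = X**2 + 192*H)
(143193 + p(-48 - 158, 340)) + 327759 = (143193 + (340**2 + 192*(-48 - 158))) + 327759 = (143193 + (115600 + 192*(-206))) + 327759 = (143193 + (115600 - 39552)) + 327759 = (143193 + 76048) + 327759 = 219241 + 327759 = 547000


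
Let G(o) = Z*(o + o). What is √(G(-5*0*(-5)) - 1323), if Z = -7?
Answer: 21*I*√3 ≈ 36.373*I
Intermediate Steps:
G(o) = -14*o (G(o) = -7*(o + o) = -14*o)
√(G(-5*0*(-5)) - 1323) = √(-14*(-5*0)*(-5) - 1323) = √(-0*(-5) - 1323) = √(-14*0 - 1323) = √(0 - 1323) = √(-1323) = 21*I*√3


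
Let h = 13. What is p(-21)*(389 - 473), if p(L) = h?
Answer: -1092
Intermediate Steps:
p(L) = 13
p(-21)*(389 - 473) = 13*(389 - 473) = 13*(-84) = -1092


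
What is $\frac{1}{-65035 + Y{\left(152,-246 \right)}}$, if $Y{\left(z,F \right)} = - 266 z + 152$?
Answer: $- \frac{1}{105315} \approx -9.4953 \cdot 10^{-6}$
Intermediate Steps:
$Y{\left(z,F \right)} = 152 - 266 z$
$\frac{1}{-65035 + Y{\left(152,-246 \right)}} = \frac{1}{-65035 + \left(152 - 40432\right)} = \frac{1}{-65035 - 40280} = \frac{1}{-105315} = - \frac{1}{105315}$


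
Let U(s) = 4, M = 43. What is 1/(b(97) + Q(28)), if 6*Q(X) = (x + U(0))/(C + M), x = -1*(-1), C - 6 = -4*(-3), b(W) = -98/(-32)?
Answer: 2928/9007 ≈ 0.32508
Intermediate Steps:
b(W) = 49/16 (b(W) = -98*(-1/32) = 49/16)
C = 18 (C = 6 - 4*(-3) = 6 + 12 = 18)
x = 1
Q(X) = 5/366 (Q(X) = ((1 + 4)/(18 + 43))/6 = (5/61)/6 = (5*(1/61))/6 = (⅙)*(5/61) = 5/366)
1/(b(97) + Q(28)) = 1/(49/16 + 5/366) = 1/(9007/2928) = 2928/9007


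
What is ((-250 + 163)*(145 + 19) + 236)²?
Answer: 196897024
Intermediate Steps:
((-250 + 163)*(145 + 19) + 236)² = (-87*164 + 236)² = (-14268 + 236)² = (-14032)² = 196897024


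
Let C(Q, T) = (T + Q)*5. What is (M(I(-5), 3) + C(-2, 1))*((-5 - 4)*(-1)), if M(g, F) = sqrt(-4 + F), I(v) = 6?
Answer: -45 + 9*I ≈ -45.0 + 9.0*I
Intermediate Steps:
C(Q, T) = 5*Q + 5*T (C(Q, T) = (Q + T)*5 = 5*Q + 5*T)
(M(I(-5), 3) + C(-2, 1))*((-5 - 4)*(-1)) = (sqrt(-4 + 3) + (5*(-2) + 5*1))*((-5 - 4)*(-1)) = (sqrt(-1) + (-10 + 5))*(-9*(-1)) = (I - 5)*9 = (-5 + I)*9 = -45 + 9*I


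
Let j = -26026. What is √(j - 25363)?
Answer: I*√51389 ≈ 226.69*I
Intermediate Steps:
√(j - 25363) = √(-26026 - 25363) = √(-51389) = I*√51389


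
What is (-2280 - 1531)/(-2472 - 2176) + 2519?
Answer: 11712123/4648 ≈ 2519.8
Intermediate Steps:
(-2280 - 1531)/(-2472 - 2176) + 2519 = -3811/(-4648) + 2519 = -3811*(-1/4648) + 2519 = 3811/4648 + 2519 = 11712123/4648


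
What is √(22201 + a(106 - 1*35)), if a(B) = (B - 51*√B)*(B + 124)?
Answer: √(36046 - 9945*√71) ≈ 218.52*I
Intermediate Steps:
a(B) = (124 + B)*(B - 51*√B) (a(B) = (B - 51*√B)*(124 + B) = (124 + B)*(B - 51*√B))
√(22201 + a(106 - 1*35)) = √(22201 + ((106 - 1*35)² - 6324*√(106 - 1*35) - 51*(106 - 1*35)^(3/2) + 124*(106 - 1*35))) = √(22201 + ((106 - 35)² - 6324*√(106 - 35) - 51*(106 - 35)^(3/2) + 124*(106 - 35))) = √(22201 + (71² - 6324*√71 - 3621*√71 + 124*71)) = √(22201 + (5041 - 6324*√71 - 3621*√71 + 8804)) = √(22201 + (13845 - 9945*√71)) = √(36046 - 9945*√71)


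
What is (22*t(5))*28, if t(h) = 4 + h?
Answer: 5544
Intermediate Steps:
(22*t(5))*28 = (22*(4 + 5))*28 = (22*9)*28 = 198*28 = 5544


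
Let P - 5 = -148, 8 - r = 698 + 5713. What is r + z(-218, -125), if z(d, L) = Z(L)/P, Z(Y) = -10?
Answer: -915619/143 ≈ -6402.9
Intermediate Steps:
r = -6403 (r = 8 - (698 + 5713) = 8 - 1*6411 = 8 - 6411 = -6403)
P = -143 (P = 5 - 148 = -143)
z(d, L) = 10/143 (z(d, L) = -10/(-143) = -10*(-1/143) = 10/143)
r + z(-218, -125) = -6403 + 10/143 = -915619/143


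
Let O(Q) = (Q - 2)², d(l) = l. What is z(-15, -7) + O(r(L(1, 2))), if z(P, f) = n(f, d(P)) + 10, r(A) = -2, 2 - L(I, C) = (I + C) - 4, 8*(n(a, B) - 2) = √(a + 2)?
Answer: 28 + I*√5/8 ≈ 28.0 + 0.27951*I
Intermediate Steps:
n(a, B) = 2 + √(2 + a)/8 (n(a, B) = 2 + √(a + 2)/8 = 2 + √(2 + a)/8)
L(I, C) = 6 - C - I (L(I, C) = 2 - ((I + C) - 4) = 2 - ((C + I) - 4) = 2 - (-4 + C + I) = 2 + (4 - C - I) = 6 - C - I)
z(P, f) = 12 + √(2 + f)/8 (z(P, f) = (2 + √(2 + f)/8) + 10 = 12 + √(2 + f)/8)
O(Q) = (-2 + Q)²
z(-15, -7) + O(r(L(1, 2))) = (12 + √(2 - 7)/8) + (-2 - 2)² = (12 + √(-5)/8) + (-4)² = (12 + (I*√5)/8) + 16 = (12 + I*√5/8) + 16 = 28 + I*√5/8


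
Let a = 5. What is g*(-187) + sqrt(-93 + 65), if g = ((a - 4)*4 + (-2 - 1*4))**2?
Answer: -748 + 2*I*sqrt(7) ≈ -748.0 + 5.2915*I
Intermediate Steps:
g = 4 (g = ((5 - 4)*4 + (-2 - 1*4))**2 = (1*4 + (-2 - 4))**2 = (4 - 6)**2 = (-2)**2 = 4)
g*(-187) + sqrt(-93 + 65) = 4*(-187) + sqrt(-93 + 65) = -748 + sqrt(-28) = -748 + 2*I*sqrt(7)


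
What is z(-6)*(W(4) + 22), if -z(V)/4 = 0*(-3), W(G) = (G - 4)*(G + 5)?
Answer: 0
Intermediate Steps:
W(G) = (-4 + G)*(5 + G)
z(V) = 0 (z(V) = -0*(-3) = -4*0 = 0)
z(-6)*(W(4) + 22) = 0*((-20 + 4 + 4²) + 22) = 0*((-20 + 4 + 16) + 22) = 0*(0 + 22) = 0*22 = 0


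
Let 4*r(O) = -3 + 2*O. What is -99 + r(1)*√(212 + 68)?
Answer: -99 - √70/2 ≈ -103.18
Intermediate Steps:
r(O) = -¾ + O/2 (r(O) = (-3 + 2*O)/4 = -¾ + O/2)
-99 + r(1)*√(212 + 68) = -99 + (-¾ + (½)*1)*√(212 + 68) = -99 + (-¾ + ½)*√280 = -99 - √70/2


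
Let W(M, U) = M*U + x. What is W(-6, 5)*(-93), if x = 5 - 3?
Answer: 2604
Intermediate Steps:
x = 2
W(M, U) = 2 + M*U (W(M, U) = M*U + 2 = 2 + M*U)
W(-6, 5)*(-93) = (2 - 6*5)*(-93) = (2 - 30)*(-93) = -28*(-93) = 2604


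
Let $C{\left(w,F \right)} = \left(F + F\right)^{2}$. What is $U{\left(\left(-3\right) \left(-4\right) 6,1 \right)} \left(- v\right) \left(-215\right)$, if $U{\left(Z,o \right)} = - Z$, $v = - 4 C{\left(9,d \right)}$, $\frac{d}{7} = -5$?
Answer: $303408000$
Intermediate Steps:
$d = -35$ ($d = 7 \left(-5\right) = -35$)
$C{\left(w,F \right)} = 4 F^{2}$ ($C{\left(w,F \right)} = \left(2 F\right)^{2} = 4 F^{2}$)
$v = -19600$ ($v = - 4 \cdot 4 \left(-35\right)^{2} = - 4 \cdot 4 \cdot 1225 = \left(-4\right) 4900 = -19600$)
$U{\left(\left(-3\right) \left(-4\right) 6,1 \right)} \left(- v\right) \left(-215\right) = - \left(-3\right) \left(-4\right) 6 \left(\left(-1\right) \left(-19600\right)\right) \left(-215\right) = - 12 \cdot 6 \cdot 19600 \left(-215\right) = \left(-1\right) 72 \cdot 19600 \left(-215\right) = \left(-72\right) 19600 \left(-215\right) = \left(-1411200\right) \left(-215\right) = 303408000$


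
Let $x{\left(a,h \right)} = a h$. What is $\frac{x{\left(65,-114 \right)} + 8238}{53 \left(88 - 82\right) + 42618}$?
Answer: $\frac{69}{3578} \approx 0.019285$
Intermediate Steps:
$\frac{x{\left(65,-114 \right)} + 8238}{53 \left(88 - 82\right) + 42618} = \frac{65 \left(-114\right) + 8238}{53 \left(88 - 82\right) + 42618} = \frac{-7410 + 8238}{53 \cdot 6 + 42618} = \frac{828}{318 + 42618} = \frac{828}{42936} = 828 \cdot \frac{1}{42936} = \frac{69}{3578}$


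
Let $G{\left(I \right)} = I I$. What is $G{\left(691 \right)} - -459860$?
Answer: $937341$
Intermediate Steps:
$G{\left(I \right)} = I^{2}$
$G{\left(691 \right)} - -459860 = 691^{2} - -459860 = 477481 + 459860 = 937341$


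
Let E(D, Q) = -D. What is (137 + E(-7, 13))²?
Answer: 20736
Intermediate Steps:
(137 + E(-7, 13))² = (137 - 1*(-7))² = (137 + 7)² = 144² = 20736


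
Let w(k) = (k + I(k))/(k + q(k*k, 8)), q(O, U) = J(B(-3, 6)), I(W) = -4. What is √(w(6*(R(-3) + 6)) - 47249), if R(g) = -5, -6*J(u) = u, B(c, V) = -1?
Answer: I*√64683437/37 ≈ 217.37*I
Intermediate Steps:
J(u) = -u/6
q(O, U) = ⅙ (q(O, U) = -⅙*(-1) = ⅙)
w(k) = (-4 + k)/(⅙ + k) (w(k) = (k - 4)/(k + ⅙) = (-4 + k)/(⅙ + k))
√(w(6*(R(-3) + 6)) - 47249) = √(6*(-4 + 6*(-5 + 6))/(1 + 6*(6*(-5 + 6))) - 47249) = √(6*(-4 + 6*1)/(1 + 6*(6*1)) - 47249) = √(6*(-4 + 6)/(1 + 6*6) - 47249) = √(6*2/(1 + 36) - 47249) = √(6*2/37 - 47249) = √(6*(1/37)*2 - 47249) = √(12/37 - 47249) = √(-1748201/37) = I*√64683437/37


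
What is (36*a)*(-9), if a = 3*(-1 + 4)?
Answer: -2916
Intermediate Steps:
a = 9 (a = 3*3 = 9)
(36*a)*(-9) = (36*9)*(-9) = 324*(-9) = -2916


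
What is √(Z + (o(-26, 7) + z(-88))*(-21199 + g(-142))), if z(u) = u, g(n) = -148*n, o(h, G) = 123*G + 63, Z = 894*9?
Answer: 7*I*√2958 ≈ 380.71*I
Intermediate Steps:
Z = 8046
o(h, G) = 63 + 123*G
√(Z + (o(-26, 7) + z(-88))*(-21199 + g(-142))) = √(8046 + ((63 + 123*7) - 88)*(-21199 - 148*(-142))) = √(8046 + ((63 + 861) - 88)*(-21199 + 21016)) = √(8046 + (924 - 88)*(-183)) = √(8046 + 836*(-183)) = √(8046 - 152988) = √(-144942) = 7*I*√2958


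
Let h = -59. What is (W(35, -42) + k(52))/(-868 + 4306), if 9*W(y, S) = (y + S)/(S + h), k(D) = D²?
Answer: 2457943/3125142 ≈ 0.78651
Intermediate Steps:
W(y, S) = (S + y)/(9*(-59 + S)) (W(y, S) = ((y + S)/(S - 59))/9 = ((S + y)/(-59 + S))/9 = (S + y)/(9*(-59 + S)))
(W(35, -42) + k(52))/(-868 + 4306) = ((-42 + 35)/(9*(-59 - 42)) + 52²)/(-868 + 4306) = ((⅑)*(-7)/(-101) + 2704)/3438 = ((⅑)*(-1/101)*(-7) + 2704)*(1/3438) = (7/909 + 2704)*(1/3438) = (2457943/909)*(1/3438) = 2457943/3125142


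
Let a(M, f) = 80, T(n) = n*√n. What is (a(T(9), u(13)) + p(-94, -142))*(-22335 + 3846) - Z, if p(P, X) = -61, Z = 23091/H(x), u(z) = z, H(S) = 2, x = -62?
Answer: -725673/2 ≈ -3.6284e+5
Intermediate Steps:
Z = 23091/2 ≈ 11546.
T(n) = n^(3/2)
(a(T(9), u(13)) + p(-94, -142))*(-22335 + 3846) - Z = (80 - 61)*(-22335 + 3846) - 1*23091/2 = 19*(-18489) - 23091/2 = -351291 - 23091/2 = -725673/2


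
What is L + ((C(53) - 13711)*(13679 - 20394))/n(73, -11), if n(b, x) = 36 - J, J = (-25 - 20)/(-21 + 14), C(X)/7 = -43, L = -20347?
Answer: 654422231/207 ≈ 3.1615e+6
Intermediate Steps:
C(X) = -301 (C(X) = 7*(-43) = -301)
J = 45/7 (J = -45/(-7) = -45*(-⅐) = 45/7 ≈ 6.4286)
n(b, x) = 207/7 (n(b, x) = 36 - 1*45/7 = 36 - 45/7 = 207/7)
L + ((C(53) - 13711)*(13679 - 20394))/n(73, -11) = -20347 + ((-301 - 13711)*(13679 - 20394))/(207/7) = -20347 - 14012*(-6715)*(7/207) = -20347 + 94090580*(7/207) = -20347 + 658634060/207 = 654422231/207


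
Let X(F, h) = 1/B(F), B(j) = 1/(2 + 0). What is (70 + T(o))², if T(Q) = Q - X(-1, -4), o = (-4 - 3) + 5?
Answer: 4356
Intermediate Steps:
B(j) = ½ (B(j) = 1/2 = ½)
o = -2 (o = -7 + 5 = -2)
X(F, h) = 2 (X(F, h) = 1/(½) = 2)
T(Q) = -2 + Q (T(Q) = Q - 1*2 = Q - 2 = -2 + Q)
(70 + T(o))² = (70 + (-2 - 2))² = (70 - 4)² = 66² = 4356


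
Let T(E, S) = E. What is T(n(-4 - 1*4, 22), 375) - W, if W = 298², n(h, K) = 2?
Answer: -88802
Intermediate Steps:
W = 88804
T(n(-4 - 1*4, 22), 375) - W = 2 - 1*88804 = 2 - 88804 = -88802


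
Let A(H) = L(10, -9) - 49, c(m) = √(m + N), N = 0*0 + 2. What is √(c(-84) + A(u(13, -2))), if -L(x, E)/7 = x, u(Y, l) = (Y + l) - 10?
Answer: √(-119 + I*√82) ≈ 0.41475 + 10.917*I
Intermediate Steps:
u(Y, l) = -10 + Y + l
N = 2 (N = 0 + 2 = 2)
L(x, E) = -7*x
c(m) = √(2 + m) (c(m) = √(m + 2) = √(2 + m))
A(H) = -119 (A(H) = -7*10 - 49 = -70 - 49 = -119)
√(c(-84) + A(u(13, -2))) = √(√(2 - 84) - 119) = √(√(-82) - 119) = √(I*√82 - 119) = √(-119 + I*√82)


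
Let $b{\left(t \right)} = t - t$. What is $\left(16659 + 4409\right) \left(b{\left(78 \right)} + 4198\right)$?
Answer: $88443464$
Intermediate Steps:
$b{\left(t \right)} = 0$
$\left(16659 + 4409\right) \left(b{\left(78 \right)} + 4198\right) = \left(16659 + 4409\right) \left(0 + 4198\right) = 21068 \cdot 4198 = 88443464$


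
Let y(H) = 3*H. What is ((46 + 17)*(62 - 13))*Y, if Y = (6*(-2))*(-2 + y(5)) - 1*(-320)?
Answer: 506268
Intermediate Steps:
Y = 164 (Y = (6*(-2))*(-2 + 3*5) - 1*(-320) = -12*(-2 + 15) + 320 = -12*13 + 320 = -156 + 320 = 164)
((46 + 17)*(62 - 13))*Y = ((46 + 17)*(62 - 13))*164 = (63*49)*164 = 3087*164 = 506268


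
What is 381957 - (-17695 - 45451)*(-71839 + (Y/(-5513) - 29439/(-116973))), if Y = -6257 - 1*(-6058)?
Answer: -325011648398040361/71652461 ≈ -4.5359e+9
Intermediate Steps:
Y = -199 (Y = -6257 + 6058 = -199)
381957 - (-17695 - 45451)*(-71839 + (Y/(-5513) - 29439/(-116973))) = 381957 - (-17695 - 45451)*(-71839 + (-199/(-5513) - 29439/(-116973))) = 381957 - (-63146)*(-71839 + (-199*(-1/5513) - 29439*(-1/116973))) = 381957 - (-63146)*(-71839 + (199/5513 + 3271/12997)) = 381957 - (-63146)*(-71839 + 20619426/71652461) = 381957 - (-63146)*(-5147420526353)/71652461 = 381957 - 1*325039016557086538/71652461 = 381957 - 325039016557086538/71652461 = -325011648398040361/71652461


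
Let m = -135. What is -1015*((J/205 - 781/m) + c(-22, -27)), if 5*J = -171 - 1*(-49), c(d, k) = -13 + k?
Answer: 192888367/5535 ≈ 34849.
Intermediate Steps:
J = -122/5 (J = (-171 - 1*(-49))/5 = (-171 + 49)/5 = (1/5)*(-122) = -122/5 ≈ -24.400)
-1015*((J/205 - 781/m) + c(-22, -27)) = -1015*((-122/5/205 - 781/(-135)) + (-13 - 27)) = -1015*((-122/5*1/205 - 781*(-1/135)) - 40) = -1015*((-122/1025 + 781/135) - 40) = -1015*(156811/27675 - 40) = -1015*(-950189/27675) = 192888367/5535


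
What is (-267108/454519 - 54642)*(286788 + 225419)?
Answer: -12721221356193342/454519 ≈ -2.7988e+10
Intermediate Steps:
(-267108/454519 - 54642)*(286788 + 225419) = (-267108*1/454519 - 54642)*512207 = (-267108/454519 - 54642)*512207 = -24836094306/454519*512207 = -12721221356193342/454519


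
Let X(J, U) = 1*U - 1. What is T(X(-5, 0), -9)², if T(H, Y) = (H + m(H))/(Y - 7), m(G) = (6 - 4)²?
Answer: 9/256 ≈ 0.035156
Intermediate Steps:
X(J, U) = -1 + U (X(J, U) = U - 1 = -1 + U)
m(G) = 4 (m(G) = 2² = 4)
T(H, Y) = (4 + H)/(-7 + Y) (T(H, Y) = (H + 4)/(Y - 7) = (4 + H)/(-7 + Y))
T(X(-5, 0), -9)² = ((4 + (-1 + 0))/(-7 - 9))² = ((4 - 1)/(-16))² = (-1/16*3)² = (-3/16)² = 9/256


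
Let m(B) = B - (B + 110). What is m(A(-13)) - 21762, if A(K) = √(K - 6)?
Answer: -21872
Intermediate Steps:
A(K) = √(-6 + K)
m(B) = -110 (m(B) = B - (110 + B) = B + (-110 - B) = -110)
m(A(-13)) - 21762 = -110 - 21762 = -21872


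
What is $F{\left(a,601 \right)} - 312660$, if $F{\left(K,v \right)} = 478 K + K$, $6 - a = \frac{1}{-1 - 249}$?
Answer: $- \frac{77446021}{250} \approx -3.0978 \cdot 10^{5}$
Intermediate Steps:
$a = \frac{1501}{250}$ ($a = 6 - \frac{1}{-1 - 249} = 6 - \frac{1}{-250} = 6 - - \frac{1}{250} = 6 + \frac{1}{250} = \frac{1501}{250} \approx 6.004$)
$F{\left(K,v \right)} = 479 K$
$F{\left(a,601 \right)} - 312660 = 479 \cdot \frac{1501}{250} - 312660 = \frac{718979}{250} - 312660 = - \frac{77446021}{250}$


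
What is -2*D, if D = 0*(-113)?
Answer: 0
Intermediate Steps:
D = 0
-2*D = -2*0 = 0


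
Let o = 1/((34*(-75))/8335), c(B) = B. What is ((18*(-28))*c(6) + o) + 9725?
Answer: 3415843/510 ≈ 6697.7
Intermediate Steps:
o = -1667/510 (o = 1/(-2550*1/8335) = 1/(-510/1667) = -1667/510 ≈ -3.2686)
((18*(-28))*c(6) + o) + 9725 = ((18*(-28))*6 - 1667/510) + 9725 = (-504*6 - 1667/510) + 9725 = (-3024 - 1667/510) + 9725 = -1543907/510 + 9725 = 3415843/510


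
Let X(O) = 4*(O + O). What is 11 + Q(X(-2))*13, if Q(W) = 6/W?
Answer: 49/8 ≈ 6.1250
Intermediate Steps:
X(O) = 8*O (X(O) = 4*(2*O) = 8*O)
11 + Q(X(-2))*13 = 11 + (6/((8*(-2))))*13 = 11 + (6/(-16))*13 = 11 + (6*(-1/16))*13 = 11 - 3/8*13 = 11 - 39/8 = 49/8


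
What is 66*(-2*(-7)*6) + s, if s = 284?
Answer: 5828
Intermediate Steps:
66*(-2*(-7)*6) + s = 66*(-2*(-7)*6) + 284 = 66*(14*6) + 284 = 66*84 + 284 = 5544 + 284 = 5828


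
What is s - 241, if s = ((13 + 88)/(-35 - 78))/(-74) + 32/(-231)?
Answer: -465765155/1931622 ≈ -241.13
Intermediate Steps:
s = -244253/1931622 (s = (101/(-113))*(-1/74) + 32*(-1/231) = (101*(-1/113))*(-1/74) - 32/231 = -101/113*(-1/74) - 32/231 = 101/8362 - 32/231 = -244253/1931622 ≈ -0.12645)
s - 241 = -244253/1931622 - 241 = -465765155/1931622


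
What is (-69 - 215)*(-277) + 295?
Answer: 78963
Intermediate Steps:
(-69 - 215)*(-277) + 295 = -284*(-277) + 295 = 78668 + 295 = 78963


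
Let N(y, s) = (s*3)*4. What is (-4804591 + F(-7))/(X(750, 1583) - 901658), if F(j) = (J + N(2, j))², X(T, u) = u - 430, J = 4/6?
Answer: 43178819/8104545 ≈ 5.3277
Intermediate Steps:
N(y, s) = 12*s (N(y, s) = (3*s)*4 = 12*s)
J = ⅔ (J = 4*(⅙) = ⅔ ≈ 0.66667)
X(T, u) = -430 + u
F(j) = (⅔ + 12*j)²
(-4804591 + F(-7))/(X(750, 1583) - 901658) = (-4804591 + 4*(1 + 18*(-7))²/9)/((-430 + 1583) - 901658) = (-4804591 + 4*(1 - 126)²/9)/(1153 - 901658) = (-4804591 + (4/9)*(-125)²)/(-900505) = (-4804591 + (4/9)*15625)*(-1/900505) = (-4804591 + 62500/9)*(-1/900505) = -43178819/9*(-1/900505) = 43178819/8104545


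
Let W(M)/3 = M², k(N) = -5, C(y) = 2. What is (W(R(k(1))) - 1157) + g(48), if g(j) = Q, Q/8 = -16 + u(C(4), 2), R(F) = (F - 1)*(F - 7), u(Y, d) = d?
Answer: 14283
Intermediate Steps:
R(F) = (-1 + F)*(-7 + F)
Q = -112 (Q = 8*(-16 + 2) = 8*(-14) = -112)
W(M) = 3*M²
g(j) = -112
(W(R(k(1))) - 1157) + g(48) = (3*(7 + (-5)² - 8*(-5))² - 1157) - 112 = (3*(7 + 25 + 40)² - 1157) - 112 = (3*72² - 1157) - 112 = (3*5184 - 1157) - 112 = (15552 - 1157) - 112 = 14395 - 112 = 14283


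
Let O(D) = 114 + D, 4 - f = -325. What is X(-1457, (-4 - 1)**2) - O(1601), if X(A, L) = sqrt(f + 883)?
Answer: -1715 + 2*sqrt(303) ≈ -1680.2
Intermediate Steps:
f = 329 (f = 4 - 1*(-325) = 4 + 325 = 329)
X(A, L) = 2*sqrt(303) (X(A, L) = sqrt(329 + 883) = sqrt(1212) = 2*sqrt(303))
X(-1457, (-4 - 1)**2) - O(1601) = 2*sqrt(303) - (114 + 1601) = 2*sqrt(303) - 1*1715 = 2*sqrt(303) - 1715 = -1715 + 2*sqrt(303)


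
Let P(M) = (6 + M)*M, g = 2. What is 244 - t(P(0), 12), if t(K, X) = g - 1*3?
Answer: 245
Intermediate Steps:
P(M) = M*(6 + M)
t(K, X) = -1 (t(K, X) = 2 - 1*3 = 2 - 3 = -1)
244 - t(P(0), 12) = 244 - 1*(-1) = 244 + 1 = 245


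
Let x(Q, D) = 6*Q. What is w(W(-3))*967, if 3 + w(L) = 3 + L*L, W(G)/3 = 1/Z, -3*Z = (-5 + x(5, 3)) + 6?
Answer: 78327/961 ≈ 81.506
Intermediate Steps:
Z = -31/3 (Z = -((-5 + 6*5) + 6)/3 = -((-5 + 30) + 6)/3 = -(25 + 6)/3 = -⅓*31 = -31/3 ≈ -10.333)
W(G) = -9/31 (W(G) = 3/(-31/3) = 3*(-3/31) = -9/31)
w(L) = L² (w(L) = -3 + (3 + L*L) = -3 + (3 + L²) = L²)
w(W(-3))*967 = (-9/31)²*967 = (81/961)*967 = 78327/961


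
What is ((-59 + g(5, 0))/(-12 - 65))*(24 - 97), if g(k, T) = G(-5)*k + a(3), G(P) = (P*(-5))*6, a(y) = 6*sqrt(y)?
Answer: 50443/77 + 438*sqrt(3)/77 ≈ 664.96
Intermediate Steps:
G(P) = -30*P (G(P) = -5*P*6 = -30*P)
g(k, T) = 6*sqrt(3) + 150*k (g(k, T) = (-30*(-5))*k + 6*sqrt(3) = 150*k + 6*sqrt(3) = 6*sqrt(3) + 150*k)
((-59 + g(5, 0))/(-12 - 65))*(24 - 97) = ((-59 + (6*sqrt(3) + 150*5))/(-12 - 65))*(24 - 97) = ((-59 + (6*sqrt(3) + 750))/(-77))*(-73) = ((-59 + (750 + 6*sqrt(3)))*(-1/77))*(-73) = ((691 + 6*sqrt(3))*(-1/77))*(-73) = (-691/77 - 6*sqrt(3)/77)*(-73) = 50443/77 + 438*sqrt(3)/77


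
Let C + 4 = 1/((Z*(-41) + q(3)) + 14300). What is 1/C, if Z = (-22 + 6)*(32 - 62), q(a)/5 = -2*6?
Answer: -5440/21761 ≈ -0.24999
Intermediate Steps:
q(a) = -60 (q(a) = 5*(-2*6) = 5*(-12) = -60)
Z = 480 (Z = -16*(-30) = 480)
C = -21761/5440 (C = -4 + 1/((480*(-41) - 60) + 14300) = -4 + 1/((-19680 - 60) + 14300) = -4 + 1/(-19740 + 14300) = -4 + 1/(-5440) = -4 - 1/5440 = -21761/5440 ≈ -4.0002)
1/C = 1/(-21761/5440) = -5440/21761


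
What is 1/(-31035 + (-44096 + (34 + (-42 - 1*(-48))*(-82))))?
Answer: -1/75589 ≈ -1.3229e-5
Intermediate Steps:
1/(-31035 + (-44096 + (34 + (-42 - 1*(-48))*(-82)))) = 1/(-31035 + (-44096 + (34 + (-42 + 48)*(-82)))) = 1/(-31035 + (-44096 + (34 + 6*(-82)))) = 1/(-31035 + (-44096 + (34 - 492))) = 1/(-31035 + (-44096 - 458)) = 1/(-31035 - 44554) = 1/(-75589) = -1/75589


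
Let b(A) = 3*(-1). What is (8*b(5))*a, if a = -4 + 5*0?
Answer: 96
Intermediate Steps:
a = -4 (a = -4 + 0 = -4)
b(A) = -3
(8*b(5))*a = (8*(-3))*(-4) = -24*(-4) = 96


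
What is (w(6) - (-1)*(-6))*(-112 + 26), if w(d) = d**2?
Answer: -2580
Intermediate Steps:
(w(6) - (-1)*(-6))*(-112 + 26) = (6**2 - (-1)*(-6))*(-112 + 26) = (36 - 1*6)*(-86) = (36 - 6)*(-86) = 30*(-86) = -2580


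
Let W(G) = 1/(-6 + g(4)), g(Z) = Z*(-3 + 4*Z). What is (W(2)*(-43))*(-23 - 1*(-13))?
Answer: 215/23 ≈ 9.3478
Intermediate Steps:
W(G) = 1/46 (W(G) = 1/(-6 + 4*(-3 + 4*4)) = 1/(-6 + 4*(-3 + 16)) = 1/(-6 + 4*13) = 1/(-6 + 52) = 1/46)
(W(2)*(-43))*(-23 - 1*(-13)) = ((1/46)*(-43))*(-23 - 1*(-13)) = -43*(-23 + 13)/46 = -43/46*(-10) = 215/23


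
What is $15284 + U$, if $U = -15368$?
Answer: $-84$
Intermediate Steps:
$15284 + U = 15284 - 15368 = -84$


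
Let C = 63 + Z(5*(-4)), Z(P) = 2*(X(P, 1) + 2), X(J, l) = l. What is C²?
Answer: 4761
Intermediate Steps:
Z(P) = 6 (Z(P) = 2*(1 + 2) = 2*3 = 6)
C = 69 (C = 63 + 6 = 69)
C² = 69² = 4761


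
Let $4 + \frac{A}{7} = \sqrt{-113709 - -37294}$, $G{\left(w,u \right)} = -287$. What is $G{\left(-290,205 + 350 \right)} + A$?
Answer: $-315 + 7 i \sqrt{76415} \approx -315.0 + 1935.0 i$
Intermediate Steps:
$A = -28 + 7 i \sqrt{76415}$ ($A = -28 + 7 \sqrt{-113709 - -37294} = -28 + 7 \sqrt{-113709 + \left(-21249 + 58543\right)} = -28 + 7 \sqrt{-113709 + 37294} = -28 + 7 \sqrt{-76415} = -28 + 7 i \sqrt{76415} \approx -28.0 + 1935.0 i$)
$G{\left(-290,205 + 350 \right)} + A = -287 - \left(28 - 7 i \sqrt{76415}\right) = -315 + 7 i \sqrt{76415}$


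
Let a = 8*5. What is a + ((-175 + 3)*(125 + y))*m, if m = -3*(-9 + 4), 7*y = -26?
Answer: -2190140/7 ≈ -3.1288e+5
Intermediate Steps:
y = -26/7 (y = (⅐)*(-26) = -26/7 ≈ -3.7143)
a = 40
m = 15 (m = -3*(-5) = 15)
a + ((-175 + 3)*(125 + y))*m = 40 + ((-175 + 3)*(125 - 26/7))*15 = 40 - 172*849/7*15 = 40 - 146028/7*15 = 40 - 2190420/7 = -2190140/7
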